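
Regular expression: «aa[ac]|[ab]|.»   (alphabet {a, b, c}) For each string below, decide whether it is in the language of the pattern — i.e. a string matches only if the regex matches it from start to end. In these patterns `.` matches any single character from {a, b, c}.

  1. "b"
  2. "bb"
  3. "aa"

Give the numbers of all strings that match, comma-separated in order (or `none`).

1

1 → match
2 → no match
3 → no match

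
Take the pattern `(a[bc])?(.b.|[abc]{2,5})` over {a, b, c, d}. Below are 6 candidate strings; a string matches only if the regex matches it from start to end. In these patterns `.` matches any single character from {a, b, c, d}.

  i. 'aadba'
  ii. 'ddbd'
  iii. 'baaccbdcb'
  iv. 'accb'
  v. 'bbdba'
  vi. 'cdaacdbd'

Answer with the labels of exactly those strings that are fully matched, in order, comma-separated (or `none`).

iv

i. 'aadba' → no match
ii. 'ddbd' → no match
iii. 'baaccbdcb' → no match
iv. 'accb' → match
v. 'bbdba' → no match
vi. 'cdaacdbd' → no match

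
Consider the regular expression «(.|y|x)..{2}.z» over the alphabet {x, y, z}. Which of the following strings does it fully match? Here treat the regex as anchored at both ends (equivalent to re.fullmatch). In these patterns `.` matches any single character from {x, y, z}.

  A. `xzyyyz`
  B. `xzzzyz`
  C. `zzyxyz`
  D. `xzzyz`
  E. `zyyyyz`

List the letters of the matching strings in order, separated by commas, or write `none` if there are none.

A → match
B → match
C → match
D → no match
E → match

A, B, C, E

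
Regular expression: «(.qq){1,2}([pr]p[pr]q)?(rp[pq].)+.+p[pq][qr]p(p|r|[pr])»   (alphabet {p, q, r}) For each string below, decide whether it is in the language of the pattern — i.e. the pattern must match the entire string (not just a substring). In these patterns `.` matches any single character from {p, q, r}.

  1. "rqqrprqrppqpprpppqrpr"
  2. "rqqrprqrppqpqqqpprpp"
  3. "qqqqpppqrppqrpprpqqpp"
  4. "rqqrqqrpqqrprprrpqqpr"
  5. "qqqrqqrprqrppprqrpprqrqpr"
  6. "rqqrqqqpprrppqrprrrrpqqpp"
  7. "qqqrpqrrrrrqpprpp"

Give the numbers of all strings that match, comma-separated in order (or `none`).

1, 2, 4, 7

1 → match
2 → match
3 → no match
4 → match
5 → no match
6 → no match
7 → match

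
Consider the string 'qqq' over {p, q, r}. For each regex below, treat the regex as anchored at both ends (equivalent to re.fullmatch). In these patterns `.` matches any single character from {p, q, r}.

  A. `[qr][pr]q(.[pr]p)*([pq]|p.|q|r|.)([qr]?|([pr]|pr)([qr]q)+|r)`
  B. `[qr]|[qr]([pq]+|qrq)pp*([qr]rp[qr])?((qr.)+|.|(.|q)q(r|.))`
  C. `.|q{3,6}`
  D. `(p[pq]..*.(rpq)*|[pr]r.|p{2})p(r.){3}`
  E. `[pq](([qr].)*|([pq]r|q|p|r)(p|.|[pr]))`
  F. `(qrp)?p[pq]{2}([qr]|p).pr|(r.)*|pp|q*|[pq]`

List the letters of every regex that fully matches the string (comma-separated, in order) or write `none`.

A → no match
B → no match
C → match
D → no match
E → match
F → match

C, E, F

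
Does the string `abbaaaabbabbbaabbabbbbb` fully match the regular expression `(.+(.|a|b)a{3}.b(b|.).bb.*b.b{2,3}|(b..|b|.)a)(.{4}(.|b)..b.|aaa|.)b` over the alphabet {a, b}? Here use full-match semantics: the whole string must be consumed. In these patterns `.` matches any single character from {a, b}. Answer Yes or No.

Yes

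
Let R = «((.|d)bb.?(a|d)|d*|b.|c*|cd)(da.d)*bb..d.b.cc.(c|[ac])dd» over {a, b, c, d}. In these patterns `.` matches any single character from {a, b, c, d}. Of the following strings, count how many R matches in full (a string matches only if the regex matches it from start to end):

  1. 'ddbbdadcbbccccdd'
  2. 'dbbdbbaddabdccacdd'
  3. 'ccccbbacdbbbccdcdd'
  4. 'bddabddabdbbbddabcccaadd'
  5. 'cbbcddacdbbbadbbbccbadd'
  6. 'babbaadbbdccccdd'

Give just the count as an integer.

1 → match
2 → match
3 → match
4 → match
5 → match
6 → match
Total matched: 6

6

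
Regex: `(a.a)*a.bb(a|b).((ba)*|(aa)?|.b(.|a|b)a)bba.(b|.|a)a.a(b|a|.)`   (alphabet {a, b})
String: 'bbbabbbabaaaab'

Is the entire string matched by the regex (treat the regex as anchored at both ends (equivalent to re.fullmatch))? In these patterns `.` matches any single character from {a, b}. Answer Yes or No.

No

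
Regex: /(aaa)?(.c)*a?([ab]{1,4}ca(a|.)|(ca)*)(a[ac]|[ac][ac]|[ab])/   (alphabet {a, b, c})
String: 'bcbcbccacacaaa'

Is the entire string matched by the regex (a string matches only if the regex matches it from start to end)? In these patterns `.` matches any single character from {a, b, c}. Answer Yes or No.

Yes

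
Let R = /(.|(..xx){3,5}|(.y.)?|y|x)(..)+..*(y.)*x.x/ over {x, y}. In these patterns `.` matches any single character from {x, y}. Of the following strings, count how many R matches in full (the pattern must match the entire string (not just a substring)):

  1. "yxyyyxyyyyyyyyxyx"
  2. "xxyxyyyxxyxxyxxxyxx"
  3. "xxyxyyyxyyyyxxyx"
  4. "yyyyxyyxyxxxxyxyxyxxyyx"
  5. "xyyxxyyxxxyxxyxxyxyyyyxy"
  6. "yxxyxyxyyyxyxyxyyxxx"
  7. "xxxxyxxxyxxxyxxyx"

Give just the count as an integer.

4

1 → match
2 → no match
3 → match
4 → no match
5 → no match — must end with "x"
6 → match
7 → match
Total matched: 4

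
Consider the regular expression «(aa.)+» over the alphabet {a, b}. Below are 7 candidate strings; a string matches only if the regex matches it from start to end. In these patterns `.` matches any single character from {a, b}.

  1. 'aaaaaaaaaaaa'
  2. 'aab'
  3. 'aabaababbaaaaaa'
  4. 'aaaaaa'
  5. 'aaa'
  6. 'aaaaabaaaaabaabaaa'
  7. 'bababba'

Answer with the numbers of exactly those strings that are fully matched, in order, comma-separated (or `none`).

1, 2, 4, 5, 6

1 → match
2 → match
3 → no match
4 → match
5 → match
6 → match
7 → no match — must start with 'aa'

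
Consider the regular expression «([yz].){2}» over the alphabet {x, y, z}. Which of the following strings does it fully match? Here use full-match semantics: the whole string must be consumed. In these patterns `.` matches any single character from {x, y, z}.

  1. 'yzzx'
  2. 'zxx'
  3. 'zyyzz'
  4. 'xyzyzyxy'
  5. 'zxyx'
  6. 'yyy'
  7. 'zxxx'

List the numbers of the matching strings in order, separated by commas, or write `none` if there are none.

1 → match
2 → no match
3 → no match
4 → no match
5 → match
6 → no match
7 → no match

1, 5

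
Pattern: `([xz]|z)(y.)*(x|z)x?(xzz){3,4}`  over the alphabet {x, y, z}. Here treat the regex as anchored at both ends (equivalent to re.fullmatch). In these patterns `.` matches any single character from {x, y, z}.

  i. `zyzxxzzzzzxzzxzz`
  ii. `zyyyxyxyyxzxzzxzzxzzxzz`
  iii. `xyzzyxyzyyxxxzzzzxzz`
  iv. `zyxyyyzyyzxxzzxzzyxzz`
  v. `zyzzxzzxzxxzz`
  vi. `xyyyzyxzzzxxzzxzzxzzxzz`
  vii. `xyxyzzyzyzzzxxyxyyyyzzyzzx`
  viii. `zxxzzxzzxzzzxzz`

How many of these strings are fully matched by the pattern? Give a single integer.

0

i → no match
ii → no match
iii → no match
iv → no match
v → no match
vi → no match
vii → no match — must end with `xzz`
viii → no match
Total matched: 0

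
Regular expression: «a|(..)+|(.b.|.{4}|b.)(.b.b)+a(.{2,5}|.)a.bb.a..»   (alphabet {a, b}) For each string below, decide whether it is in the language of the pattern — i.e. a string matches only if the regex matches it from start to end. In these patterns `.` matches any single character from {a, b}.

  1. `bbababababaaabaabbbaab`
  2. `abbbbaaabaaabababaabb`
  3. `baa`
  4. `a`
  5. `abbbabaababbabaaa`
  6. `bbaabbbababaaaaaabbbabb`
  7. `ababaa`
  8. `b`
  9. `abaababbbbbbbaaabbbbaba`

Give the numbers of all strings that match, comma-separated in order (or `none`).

1 → match
2 → no match
3 → no match
4 → match
5 → no match
6 → match
7 → match
8 → no match
9 → no match

1, 4, 6, 7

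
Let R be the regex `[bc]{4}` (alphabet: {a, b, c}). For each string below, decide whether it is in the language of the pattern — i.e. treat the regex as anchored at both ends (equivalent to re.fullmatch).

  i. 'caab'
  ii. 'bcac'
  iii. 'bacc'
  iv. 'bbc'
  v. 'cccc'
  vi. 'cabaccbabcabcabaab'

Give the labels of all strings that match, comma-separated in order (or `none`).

i → no match
ii → no match
iii → no match
iv → no match
v → match
vi → no match

v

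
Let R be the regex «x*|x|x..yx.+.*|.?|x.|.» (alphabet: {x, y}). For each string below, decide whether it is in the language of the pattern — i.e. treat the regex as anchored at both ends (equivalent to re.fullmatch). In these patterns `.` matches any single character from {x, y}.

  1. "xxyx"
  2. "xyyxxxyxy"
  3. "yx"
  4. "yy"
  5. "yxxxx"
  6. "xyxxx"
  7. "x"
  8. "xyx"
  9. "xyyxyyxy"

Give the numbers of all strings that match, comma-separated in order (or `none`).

7

1 → no match
2 → no match
3 → no match
4 → no match
5 → no match
6 → no match
7 → match
8 → no match
9 → no match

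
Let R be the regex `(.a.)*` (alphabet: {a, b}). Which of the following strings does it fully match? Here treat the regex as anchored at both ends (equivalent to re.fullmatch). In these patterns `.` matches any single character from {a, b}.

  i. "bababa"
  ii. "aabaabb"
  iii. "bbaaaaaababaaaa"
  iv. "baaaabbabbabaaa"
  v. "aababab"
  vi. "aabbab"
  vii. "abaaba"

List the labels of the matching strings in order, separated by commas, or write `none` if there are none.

iv, vi

i → no match
ii → no match
iii → no match
iv → match
v → no match
vi → match
vii → no match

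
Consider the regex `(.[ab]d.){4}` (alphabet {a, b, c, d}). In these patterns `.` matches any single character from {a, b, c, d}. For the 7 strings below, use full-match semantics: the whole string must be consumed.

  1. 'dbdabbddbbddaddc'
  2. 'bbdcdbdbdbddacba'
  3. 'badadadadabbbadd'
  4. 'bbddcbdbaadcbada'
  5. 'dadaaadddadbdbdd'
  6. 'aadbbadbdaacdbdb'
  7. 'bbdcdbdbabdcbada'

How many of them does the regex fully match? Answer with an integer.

3

1 → no match
2 → no match
3 → no match
4 → match
5 → match
6 → no match
7 → match
Total matched: 3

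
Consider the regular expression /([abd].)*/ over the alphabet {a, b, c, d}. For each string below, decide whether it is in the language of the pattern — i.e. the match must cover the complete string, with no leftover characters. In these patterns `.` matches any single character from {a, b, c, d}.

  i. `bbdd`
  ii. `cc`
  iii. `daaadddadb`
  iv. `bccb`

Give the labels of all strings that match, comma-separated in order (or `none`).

i, iii

i → match
ii → no match
iii → match
iv → no match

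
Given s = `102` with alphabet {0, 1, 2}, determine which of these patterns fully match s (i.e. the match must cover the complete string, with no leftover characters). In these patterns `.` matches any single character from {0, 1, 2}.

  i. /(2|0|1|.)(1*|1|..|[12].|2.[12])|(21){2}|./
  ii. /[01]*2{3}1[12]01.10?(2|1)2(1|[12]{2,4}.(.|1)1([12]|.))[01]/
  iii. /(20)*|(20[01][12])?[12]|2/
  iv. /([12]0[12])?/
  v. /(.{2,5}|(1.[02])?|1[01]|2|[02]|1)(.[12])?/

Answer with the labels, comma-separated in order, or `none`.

i, iv, v

i → match
ii → no match
iii → no match
iv → match
v → match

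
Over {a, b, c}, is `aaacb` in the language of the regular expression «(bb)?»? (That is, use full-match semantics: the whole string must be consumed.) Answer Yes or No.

No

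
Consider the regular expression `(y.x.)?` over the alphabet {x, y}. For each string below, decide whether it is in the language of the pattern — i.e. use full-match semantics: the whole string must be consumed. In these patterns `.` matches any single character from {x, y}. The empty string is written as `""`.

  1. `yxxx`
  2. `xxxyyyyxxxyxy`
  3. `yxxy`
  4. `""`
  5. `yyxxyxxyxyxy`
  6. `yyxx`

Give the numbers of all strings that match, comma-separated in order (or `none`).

1 → match
2 → no match
3 → match
4 → match
5 → no match
6 → match

1, 3, 4, 6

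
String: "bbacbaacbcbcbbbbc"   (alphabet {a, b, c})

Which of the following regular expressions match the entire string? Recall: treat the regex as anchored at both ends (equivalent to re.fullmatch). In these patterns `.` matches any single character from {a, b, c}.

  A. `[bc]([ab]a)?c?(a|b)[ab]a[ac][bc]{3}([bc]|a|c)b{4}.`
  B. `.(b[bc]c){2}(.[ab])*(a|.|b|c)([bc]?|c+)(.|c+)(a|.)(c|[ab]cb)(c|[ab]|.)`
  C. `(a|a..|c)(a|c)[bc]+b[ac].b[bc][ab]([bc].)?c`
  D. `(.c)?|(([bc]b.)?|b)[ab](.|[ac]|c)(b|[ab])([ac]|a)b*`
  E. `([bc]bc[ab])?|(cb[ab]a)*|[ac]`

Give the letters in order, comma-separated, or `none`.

A → match
B → no match
C → no match
D → no match
E → no match

A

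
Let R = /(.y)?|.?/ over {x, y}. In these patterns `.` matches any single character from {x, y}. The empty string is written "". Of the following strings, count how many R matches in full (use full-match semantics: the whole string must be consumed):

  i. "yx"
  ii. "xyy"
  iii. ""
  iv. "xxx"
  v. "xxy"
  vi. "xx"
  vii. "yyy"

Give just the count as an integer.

1

i → no match
ii → no match
iii → match
iv → no match
v → no match
vi → no match
vii → no match
Total matched: 1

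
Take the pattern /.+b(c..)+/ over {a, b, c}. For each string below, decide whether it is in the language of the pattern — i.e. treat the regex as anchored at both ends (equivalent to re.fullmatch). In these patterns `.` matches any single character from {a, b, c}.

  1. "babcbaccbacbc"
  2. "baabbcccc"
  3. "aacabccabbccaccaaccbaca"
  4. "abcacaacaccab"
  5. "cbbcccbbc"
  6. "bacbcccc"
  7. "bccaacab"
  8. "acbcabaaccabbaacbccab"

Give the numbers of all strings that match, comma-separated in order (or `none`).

none

1 → no match
2 → no match
3 → no match
4 → no match
5 → no match
6 → no match
7 → no match
8 → no match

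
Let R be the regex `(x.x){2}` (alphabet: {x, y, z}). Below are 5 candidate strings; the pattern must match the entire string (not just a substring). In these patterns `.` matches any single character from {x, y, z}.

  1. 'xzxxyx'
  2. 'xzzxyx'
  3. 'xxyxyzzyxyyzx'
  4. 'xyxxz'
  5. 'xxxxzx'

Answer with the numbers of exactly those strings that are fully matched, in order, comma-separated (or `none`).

1, 5

1 → match
2 → no match
3 → no match
4 → no match — must end with 'x'
5 → match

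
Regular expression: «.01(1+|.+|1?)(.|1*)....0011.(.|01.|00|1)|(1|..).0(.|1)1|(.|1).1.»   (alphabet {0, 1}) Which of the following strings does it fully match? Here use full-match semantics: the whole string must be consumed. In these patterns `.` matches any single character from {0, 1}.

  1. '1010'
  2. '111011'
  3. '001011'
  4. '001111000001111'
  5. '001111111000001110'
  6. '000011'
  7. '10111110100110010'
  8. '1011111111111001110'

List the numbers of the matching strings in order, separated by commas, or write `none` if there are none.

1, 2, 3, 4, 5, 6, 7, 8

1 → match
2 → match
3 → match
4 → match
5 → match
6 → match
7 → match
8 → match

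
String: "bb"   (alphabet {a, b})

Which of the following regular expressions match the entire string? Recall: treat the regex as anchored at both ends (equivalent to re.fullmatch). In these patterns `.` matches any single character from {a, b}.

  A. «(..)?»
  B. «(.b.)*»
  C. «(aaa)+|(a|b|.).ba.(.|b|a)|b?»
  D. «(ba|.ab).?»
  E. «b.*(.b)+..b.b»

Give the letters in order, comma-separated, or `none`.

A

A → match
B → no match
C → no match
D → no match
E → no match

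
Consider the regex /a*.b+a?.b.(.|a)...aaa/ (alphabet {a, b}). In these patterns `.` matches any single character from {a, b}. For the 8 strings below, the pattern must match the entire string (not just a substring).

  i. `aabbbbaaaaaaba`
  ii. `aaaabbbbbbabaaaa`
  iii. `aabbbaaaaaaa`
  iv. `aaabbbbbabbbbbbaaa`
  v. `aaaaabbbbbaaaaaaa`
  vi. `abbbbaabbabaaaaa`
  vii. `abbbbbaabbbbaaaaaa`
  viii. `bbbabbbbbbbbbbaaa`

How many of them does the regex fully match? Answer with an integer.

i → no match — must end with `aaa`
ii → match
iii → no match
iv → match
v → match
vi → match
vii → no match
viii → no match
Total matched: 4

4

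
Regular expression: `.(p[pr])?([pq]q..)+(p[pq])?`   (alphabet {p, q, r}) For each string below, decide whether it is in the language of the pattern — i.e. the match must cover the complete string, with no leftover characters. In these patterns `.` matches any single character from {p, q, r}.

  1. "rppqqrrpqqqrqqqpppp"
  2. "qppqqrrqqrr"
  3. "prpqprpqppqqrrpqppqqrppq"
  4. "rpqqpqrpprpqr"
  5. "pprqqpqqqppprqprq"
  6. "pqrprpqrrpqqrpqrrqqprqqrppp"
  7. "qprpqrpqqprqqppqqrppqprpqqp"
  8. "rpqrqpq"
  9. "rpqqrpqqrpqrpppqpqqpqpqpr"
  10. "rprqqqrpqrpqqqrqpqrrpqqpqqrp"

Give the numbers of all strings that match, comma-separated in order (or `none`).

2, 7, 8

1 → no match
2. "qppqqrrqqrr" → match
3 → no match
4 → no match
5 → no match
6 → no match
7 → match
8. "rpqrqpq" → match
9 → no match
10 → no match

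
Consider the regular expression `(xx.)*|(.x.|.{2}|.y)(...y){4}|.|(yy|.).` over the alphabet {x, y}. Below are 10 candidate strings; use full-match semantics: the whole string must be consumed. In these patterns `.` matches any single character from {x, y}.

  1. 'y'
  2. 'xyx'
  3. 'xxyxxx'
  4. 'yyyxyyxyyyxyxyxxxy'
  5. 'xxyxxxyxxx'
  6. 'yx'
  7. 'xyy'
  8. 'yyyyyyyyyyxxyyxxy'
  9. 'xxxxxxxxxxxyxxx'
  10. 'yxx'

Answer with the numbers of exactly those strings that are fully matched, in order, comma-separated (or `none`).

1, 3, 4, 6, 9

1 → match
2 → no match
3 → match
4 → match
5 → no match
6 → match
7 → no match
8 → no match
9 → match
10 → no match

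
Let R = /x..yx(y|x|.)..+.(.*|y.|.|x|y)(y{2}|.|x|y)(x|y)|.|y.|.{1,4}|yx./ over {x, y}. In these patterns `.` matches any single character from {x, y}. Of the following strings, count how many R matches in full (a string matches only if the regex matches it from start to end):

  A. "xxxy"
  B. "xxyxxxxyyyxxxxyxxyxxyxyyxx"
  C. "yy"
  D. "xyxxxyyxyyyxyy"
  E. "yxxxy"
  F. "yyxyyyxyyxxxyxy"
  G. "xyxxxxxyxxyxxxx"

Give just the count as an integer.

2

A → match
B → no match
C → match
D → no match
E → no match
F → no match
G → no match
Total matched: 2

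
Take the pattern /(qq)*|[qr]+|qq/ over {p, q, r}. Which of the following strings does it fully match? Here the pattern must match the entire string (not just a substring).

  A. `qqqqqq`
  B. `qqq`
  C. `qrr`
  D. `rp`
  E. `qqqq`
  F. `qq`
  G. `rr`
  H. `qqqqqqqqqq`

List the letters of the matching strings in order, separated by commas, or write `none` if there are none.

A. `qqqqqq` → match
B. `qqq` → match
C. `qrr` → match
D. `rp` → no match
E. `qqqq` → match
F. `qq` → match
G. `rr` → match
H. `qqqqqqqqqq` → match

A, B, C, E, F, G, H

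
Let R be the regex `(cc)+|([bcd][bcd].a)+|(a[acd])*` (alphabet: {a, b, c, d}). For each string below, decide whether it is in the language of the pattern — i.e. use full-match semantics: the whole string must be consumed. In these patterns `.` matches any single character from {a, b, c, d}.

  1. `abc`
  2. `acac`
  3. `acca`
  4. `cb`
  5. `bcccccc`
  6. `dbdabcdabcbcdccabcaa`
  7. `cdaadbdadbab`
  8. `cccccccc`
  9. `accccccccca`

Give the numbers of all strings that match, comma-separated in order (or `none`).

2, 8

1 → no match
2 → match
3 → no match
4 → no match
5 → no match
6 → no match
7 → no match
8 → match
9 → no match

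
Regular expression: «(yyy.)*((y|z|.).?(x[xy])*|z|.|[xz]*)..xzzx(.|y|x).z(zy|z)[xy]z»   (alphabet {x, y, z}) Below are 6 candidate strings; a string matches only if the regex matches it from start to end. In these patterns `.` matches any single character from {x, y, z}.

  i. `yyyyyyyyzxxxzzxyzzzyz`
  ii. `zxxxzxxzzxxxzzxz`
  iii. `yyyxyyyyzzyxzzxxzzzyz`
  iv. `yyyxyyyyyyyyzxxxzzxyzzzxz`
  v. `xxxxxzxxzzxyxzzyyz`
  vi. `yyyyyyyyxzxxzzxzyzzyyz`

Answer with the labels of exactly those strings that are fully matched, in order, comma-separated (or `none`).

i, ii, iii, iv, v, vi

i → match
ii → match
iii → match
iv → match
v → match
vi → match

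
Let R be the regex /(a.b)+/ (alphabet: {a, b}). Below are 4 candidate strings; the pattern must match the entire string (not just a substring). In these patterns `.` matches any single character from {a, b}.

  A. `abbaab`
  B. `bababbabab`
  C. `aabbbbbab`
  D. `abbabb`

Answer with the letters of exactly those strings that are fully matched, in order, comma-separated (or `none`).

A, D

A → match
B → no match — must start with `a`
C → no match
D → match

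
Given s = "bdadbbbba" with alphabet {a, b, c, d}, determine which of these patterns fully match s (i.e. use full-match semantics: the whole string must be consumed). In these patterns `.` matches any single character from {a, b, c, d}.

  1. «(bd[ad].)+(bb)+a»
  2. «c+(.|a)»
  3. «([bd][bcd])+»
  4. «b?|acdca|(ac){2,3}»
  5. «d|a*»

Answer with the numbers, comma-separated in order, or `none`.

1

1 → match
2 → no match — must start with "c"
3 → no match
4 → no match
5 → no match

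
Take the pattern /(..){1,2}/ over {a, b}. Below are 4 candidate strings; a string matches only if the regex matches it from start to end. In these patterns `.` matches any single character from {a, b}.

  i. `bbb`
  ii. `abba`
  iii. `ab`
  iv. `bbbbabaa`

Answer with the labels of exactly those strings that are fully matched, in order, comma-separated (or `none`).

i → no match
ii → match
iii → match
iv → no match

ii, iii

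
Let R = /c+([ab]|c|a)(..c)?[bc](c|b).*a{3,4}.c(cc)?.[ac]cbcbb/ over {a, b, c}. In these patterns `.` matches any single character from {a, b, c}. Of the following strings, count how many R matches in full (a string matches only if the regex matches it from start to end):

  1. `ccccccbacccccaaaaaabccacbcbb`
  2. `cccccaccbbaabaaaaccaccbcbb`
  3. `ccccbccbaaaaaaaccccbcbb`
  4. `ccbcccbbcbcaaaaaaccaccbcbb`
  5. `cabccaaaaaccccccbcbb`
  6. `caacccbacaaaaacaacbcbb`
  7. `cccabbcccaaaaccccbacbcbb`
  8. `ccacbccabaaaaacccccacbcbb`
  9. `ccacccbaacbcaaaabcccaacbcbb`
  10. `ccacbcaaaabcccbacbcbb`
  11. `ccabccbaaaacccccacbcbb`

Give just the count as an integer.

1 → match
2 → match
3 → match
4 → match
5 → match
6 → match
7 → match
8 → match
9 → match
10 → match
11 → match
Total matched: 11

11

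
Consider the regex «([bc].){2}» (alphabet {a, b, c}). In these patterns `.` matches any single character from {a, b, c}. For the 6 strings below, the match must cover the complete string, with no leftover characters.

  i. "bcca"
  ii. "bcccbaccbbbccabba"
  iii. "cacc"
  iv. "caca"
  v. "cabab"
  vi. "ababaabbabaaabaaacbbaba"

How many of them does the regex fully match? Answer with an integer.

i → match
ii → no match
iii → match
iv → match
v → no match
vi → no match
Total matched: 3

3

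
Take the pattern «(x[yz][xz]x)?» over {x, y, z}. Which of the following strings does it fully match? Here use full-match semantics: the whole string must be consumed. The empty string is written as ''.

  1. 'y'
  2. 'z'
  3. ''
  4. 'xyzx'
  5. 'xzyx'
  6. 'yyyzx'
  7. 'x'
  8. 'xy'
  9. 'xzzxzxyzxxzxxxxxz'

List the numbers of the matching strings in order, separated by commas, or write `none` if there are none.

3, 4

1 → no match
2 → no match
3 → match
4 → match
5 → no match
6 → no match
7 → no match
8 → no match
9 → no match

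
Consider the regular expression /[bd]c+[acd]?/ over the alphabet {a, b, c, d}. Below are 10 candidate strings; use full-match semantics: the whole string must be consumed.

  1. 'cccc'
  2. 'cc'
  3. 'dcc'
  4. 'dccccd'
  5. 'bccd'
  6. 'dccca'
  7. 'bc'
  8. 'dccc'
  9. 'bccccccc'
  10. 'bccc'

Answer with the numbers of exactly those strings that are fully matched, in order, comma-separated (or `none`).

3, 4, 5, 6, 7, 8, 9, 10

1 → no match
2 → no match
3 → match
4 → match
5 → match
6 → match
7 → match
8 → match
9 → match
10 → match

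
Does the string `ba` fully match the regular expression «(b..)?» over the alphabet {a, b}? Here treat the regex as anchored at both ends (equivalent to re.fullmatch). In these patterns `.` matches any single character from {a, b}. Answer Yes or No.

No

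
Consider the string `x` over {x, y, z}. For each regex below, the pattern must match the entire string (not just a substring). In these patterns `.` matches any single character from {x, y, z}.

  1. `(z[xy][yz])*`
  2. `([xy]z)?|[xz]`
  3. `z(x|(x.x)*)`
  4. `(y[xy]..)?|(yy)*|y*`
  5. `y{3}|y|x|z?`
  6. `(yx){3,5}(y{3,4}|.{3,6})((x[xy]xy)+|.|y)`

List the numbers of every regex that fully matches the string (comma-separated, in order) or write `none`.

1 → no match
2 → match
3 → no match — must start with `z`
4 → no match
5 → match
6 → no match — must start with `yx`

2, 5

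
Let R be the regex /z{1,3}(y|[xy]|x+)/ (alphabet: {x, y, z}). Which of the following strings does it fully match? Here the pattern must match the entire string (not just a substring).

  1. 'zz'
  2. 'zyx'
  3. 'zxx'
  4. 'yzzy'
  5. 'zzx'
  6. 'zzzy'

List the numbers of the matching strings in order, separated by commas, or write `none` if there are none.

1 → no match
2 → no match
3 → match
4 → no match — must start with 'z'
5 → match
6 → match

3, 5, 6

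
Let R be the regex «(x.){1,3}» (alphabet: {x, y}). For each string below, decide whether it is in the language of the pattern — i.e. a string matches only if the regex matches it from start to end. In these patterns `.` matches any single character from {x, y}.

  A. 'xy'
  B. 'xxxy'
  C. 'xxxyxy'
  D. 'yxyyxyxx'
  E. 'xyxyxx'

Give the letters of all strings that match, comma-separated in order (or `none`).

A → match
B → match
C → match
D → no match — must start with 'x'
E → match

A, B, C, E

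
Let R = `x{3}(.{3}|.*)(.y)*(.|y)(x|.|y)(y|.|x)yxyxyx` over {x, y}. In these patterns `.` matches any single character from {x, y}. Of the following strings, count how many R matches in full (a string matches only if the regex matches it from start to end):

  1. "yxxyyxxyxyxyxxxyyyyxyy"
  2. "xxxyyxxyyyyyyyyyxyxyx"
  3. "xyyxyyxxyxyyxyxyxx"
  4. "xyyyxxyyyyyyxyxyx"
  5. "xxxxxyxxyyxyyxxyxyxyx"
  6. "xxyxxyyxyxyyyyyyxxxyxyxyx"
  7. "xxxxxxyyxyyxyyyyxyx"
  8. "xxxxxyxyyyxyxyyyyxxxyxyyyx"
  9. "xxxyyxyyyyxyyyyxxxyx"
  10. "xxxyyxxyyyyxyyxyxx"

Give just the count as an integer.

2

1 → no match — must start with "x"
2 → match
3 → no match — must end with "yxyxyx"
4 → no match
5 → match
6 → no match
7 → no match — must end with "yxyxyx"
8 → no match — must end with "yxyxyx"
9 → no match — must end with "yxyxyx"
10 → no match — must end with "yxyxyx"
Total matched: 2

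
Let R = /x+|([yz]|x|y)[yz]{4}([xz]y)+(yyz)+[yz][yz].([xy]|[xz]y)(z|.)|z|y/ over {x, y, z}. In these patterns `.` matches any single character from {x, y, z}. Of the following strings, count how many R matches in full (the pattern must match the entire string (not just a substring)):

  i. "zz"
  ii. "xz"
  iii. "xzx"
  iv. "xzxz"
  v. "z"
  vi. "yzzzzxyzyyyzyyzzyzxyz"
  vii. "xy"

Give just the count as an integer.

i → no match
ii → no match
iii → no match
iv → no match
v → match
vi → match
vii → no match
Total matched: 2

2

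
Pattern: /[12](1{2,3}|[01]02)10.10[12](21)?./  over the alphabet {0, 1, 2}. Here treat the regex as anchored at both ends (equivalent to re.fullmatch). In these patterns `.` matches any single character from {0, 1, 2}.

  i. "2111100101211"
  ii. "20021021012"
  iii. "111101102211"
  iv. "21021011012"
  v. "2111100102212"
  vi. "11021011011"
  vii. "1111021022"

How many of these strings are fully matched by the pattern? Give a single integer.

7

i → match
ii → match
iii → match
iv → match
v → match
vi → match
vii → match
Total matched: 7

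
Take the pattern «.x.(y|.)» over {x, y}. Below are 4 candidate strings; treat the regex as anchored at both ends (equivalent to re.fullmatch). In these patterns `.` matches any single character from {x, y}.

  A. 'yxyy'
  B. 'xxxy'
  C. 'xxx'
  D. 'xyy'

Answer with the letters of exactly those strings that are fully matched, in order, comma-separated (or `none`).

A → match
B → match
C → no match
D → no match

A, B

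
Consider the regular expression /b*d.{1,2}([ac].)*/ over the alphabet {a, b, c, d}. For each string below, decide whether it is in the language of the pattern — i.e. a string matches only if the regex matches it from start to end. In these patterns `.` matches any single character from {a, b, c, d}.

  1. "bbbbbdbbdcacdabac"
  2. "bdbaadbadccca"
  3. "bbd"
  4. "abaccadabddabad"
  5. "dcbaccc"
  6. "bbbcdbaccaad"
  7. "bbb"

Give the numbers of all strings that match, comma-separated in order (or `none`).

1 → no match
2 → no match
3. "bbd" → no match
4 → no match
5. "dcbaccc" → match
6. "bbbcdbaccaad" → no match
7. "bbb" → no match

5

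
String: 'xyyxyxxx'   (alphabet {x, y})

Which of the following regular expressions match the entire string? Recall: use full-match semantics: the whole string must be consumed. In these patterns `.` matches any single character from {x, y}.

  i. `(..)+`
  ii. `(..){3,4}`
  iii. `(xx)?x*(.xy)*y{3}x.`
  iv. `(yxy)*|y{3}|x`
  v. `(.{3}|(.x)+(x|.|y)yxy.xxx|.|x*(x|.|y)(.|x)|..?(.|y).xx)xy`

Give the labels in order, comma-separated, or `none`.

i, ii

i → match
ii → match
iii → no match
iv → no match
v → no match — must end with 'xy'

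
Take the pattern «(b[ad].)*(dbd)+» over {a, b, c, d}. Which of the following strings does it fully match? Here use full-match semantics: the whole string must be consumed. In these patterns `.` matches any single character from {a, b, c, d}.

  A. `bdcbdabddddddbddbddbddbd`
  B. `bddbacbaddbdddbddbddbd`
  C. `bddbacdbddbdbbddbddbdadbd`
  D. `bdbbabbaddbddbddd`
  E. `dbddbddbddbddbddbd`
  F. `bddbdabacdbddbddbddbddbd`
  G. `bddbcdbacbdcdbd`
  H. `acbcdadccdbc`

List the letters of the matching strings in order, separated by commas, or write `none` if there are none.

E, F

A → no match
B → no match
C → no match
D → no match — must end with `dbd`
E → match
F → match
G → no match
H → no match — must end with `dbd`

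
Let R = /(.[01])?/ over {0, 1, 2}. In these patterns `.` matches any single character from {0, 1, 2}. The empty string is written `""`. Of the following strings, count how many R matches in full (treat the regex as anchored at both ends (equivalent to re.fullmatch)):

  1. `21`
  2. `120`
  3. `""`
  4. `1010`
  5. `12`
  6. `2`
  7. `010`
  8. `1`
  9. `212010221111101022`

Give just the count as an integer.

1. `21` → match
2. `120` → no match
3. `""` → match
4. `1010` → no match
5. `12` → no match
6. `2` → no match
7. `010` → no match
8. `1` → no match
9 → no match
Total matched: 2

2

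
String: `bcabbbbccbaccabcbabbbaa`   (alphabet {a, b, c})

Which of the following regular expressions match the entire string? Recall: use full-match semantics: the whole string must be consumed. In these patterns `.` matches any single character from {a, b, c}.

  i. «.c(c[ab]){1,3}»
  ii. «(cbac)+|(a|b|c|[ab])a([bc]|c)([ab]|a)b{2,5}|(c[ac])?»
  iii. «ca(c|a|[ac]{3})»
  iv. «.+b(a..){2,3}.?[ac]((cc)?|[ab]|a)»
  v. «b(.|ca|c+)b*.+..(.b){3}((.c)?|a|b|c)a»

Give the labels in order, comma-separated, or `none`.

i → no match
ii → no match
iii → no match — must start with `ca`
iv → no match
v → match

v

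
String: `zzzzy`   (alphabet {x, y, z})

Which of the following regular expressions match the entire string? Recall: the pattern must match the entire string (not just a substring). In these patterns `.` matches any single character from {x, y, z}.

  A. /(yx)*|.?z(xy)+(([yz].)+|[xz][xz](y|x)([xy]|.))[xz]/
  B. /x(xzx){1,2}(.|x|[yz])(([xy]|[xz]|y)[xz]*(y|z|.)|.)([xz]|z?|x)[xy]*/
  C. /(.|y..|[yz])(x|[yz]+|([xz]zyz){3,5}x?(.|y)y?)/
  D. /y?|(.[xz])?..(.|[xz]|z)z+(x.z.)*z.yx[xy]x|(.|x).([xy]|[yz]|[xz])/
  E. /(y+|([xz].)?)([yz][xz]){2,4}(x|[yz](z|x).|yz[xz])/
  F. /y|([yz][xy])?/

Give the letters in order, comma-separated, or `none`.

C

A → no match
B → no match — must start with `xxzx`
C → match
D → no match
E → no match
F → no match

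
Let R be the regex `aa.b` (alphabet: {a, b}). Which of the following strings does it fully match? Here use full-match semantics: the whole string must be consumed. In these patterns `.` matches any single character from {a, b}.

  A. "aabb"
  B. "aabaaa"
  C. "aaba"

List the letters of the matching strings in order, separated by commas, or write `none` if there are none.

A

A. "aabb" → match
B. "aabaaa" → no match — must end with "b"
C. "aaba" → no match — must end with "b"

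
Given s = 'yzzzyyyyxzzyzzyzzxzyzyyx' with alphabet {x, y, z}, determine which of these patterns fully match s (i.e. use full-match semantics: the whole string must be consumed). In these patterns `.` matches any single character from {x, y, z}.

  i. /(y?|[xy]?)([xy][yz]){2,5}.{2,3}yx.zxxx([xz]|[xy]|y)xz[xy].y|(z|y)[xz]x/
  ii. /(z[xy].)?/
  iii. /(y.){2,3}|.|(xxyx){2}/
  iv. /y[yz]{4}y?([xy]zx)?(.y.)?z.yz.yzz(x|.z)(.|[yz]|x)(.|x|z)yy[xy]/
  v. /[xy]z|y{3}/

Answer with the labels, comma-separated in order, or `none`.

iv

i → no match
ii → no match
iii → no match
iv → match
v → no match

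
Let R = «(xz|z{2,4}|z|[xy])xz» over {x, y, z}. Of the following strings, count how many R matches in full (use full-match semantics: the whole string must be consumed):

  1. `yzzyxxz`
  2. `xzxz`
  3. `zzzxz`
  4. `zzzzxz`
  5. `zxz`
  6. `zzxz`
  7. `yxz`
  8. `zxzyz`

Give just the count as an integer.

1 → no match
2 → match
3 → match
4 → match
5 → match
6 → match
7 → match
8 → no match — must end with `xz`
Total matched: 6

6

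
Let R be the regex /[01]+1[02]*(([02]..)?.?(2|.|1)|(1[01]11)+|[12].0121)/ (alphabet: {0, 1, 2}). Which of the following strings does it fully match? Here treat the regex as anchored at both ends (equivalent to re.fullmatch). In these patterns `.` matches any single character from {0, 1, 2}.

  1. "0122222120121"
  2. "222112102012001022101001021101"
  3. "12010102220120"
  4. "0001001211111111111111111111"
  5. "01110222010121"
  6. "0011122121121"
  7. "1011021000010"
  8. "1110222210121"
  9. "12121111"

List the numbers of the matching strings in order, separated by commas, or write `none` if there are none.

1, 4, 8

1 → match
2 → no match
3 → no match
4 → match
5 → no match
6 → no match
7 → no match
8 → match
9 → no match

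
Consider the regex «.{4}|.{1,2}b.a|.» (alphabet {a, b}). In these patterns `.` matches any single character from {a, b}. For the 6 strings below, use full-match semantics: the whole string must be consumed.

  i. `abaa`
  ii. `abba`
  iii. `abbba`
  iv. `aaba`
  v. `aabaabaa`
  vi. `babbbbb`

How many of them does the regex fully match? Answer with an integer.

i → match
ii → match
iii → match
iv → match
v → no match
vi → no match
Total matched: 4

4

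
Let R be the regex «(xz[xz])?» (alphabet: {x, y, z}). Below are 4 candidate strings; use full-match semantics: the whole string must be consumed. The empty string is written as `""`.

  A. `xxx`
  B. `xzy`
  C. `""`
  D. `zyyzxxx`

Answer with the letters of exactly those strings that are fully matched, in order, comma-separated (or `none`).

A → no match
B → no match
C → match
D → no match

C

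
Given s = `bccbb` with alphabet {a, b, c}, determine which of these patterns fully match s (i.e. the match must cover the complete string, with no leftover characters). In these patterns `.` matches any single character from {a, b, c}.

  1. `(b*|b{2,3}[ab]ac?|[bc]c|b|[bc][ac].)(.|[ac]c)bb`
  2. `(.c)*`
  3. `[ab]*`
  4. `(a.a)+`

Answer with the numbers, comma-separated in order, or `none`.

1

1 → match
2 → no match
3 → no match
4 → no match — must start with `a`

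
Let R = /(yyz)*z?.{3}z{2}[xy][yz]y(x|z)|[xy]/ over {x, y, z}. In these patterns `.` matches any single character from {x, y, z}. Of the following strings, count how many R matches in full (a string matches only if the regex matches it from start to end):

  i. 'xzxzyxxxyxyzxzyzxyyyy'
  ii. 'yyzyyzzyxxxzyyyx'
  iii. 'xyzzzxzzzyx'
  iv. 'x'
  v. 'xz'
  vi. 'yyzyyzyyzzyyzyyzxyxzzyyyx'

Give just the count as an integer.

1

i → no match
ii → no match
iii. 'xyzzzxzzzyx' → no match
iv. 'x' → match
v. 'xz' → no match
vi → no match
Total matched: 1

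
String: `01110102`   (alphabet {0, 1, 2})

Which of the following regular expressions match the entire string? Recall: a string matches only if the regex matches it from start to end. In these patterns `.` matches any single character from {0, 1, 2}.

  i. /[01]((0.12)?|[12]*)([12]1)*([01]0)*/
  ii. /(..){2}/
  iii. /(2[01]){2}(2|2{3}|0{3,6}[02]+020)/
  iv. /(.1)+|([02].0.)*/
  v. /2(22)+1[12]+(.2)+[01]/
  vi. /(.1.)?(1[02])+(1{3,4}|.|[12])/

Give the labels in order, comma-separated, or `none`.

i → no match
ii → no match
iii → no match — must start with `2`
iv → no match
v → no match — must start with `222`
vi → match

vi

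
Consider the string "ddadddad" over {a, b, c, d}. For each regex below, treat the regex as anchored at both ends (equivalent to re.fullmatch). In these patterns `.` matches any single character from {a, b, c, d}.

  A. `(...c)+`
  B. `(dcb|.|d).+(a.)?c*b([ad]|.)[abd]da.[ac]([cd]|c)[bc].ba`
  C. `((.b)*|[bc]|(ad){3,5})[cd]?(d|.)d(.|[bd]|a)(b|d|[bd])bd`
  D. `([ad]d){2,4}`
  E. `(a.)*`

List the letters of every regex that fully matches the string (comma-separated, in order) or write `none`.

D

A → no match — must end with "c"
B → no match — must end with "ba"
C → no match — must end with "bd"
D → match
E → no match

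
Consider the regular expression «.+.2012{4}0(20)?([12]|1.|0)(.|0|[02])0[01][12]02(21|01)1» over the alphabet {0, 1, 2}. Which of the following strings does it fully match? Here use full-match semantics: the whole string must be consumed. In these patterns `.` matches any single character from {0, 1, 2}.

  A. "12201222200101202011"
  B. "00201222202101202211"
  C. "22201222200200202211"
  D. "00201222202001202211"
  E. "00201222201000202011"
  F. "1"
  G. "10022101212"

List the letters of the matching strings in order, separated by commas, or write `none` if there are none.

A, B, C, D, E

A → match
B → match
C → match
D → match
E → match
F → no match
G → no match — must end with "1"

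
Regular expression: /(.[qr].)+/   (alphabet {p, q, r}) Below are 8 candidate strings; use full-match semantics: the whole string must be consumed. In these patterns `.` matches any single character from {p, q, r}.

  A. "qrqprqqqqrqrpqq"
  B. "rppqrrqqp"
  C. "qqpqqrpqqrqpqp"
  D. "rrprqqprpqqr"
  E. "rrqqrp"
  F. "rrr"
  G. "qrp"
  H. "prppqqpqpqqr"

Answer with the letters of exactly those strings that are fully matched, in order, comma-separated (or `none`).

A → match
B → no match
C → no match
D → match
E → match
F → match
G → match
H → match

A, D, E, F, G, H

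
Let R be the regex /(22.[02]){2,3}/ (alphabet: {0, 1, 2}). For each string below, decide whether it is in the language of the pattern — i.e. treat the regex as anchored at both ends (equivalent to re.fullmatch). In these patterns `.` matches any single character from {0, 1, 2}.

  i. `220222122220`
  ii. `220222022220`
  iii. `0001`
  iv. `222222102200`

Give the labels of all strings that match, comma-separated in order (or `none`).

i, ii, iv

i → match
ii → match
iii → no match — must start with `22`
iv → match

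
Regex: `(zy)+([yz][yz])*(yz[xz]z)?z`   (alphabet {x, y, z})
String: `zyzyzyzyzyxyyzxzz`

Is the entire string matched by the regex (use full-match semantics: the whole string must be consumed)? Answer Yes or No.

No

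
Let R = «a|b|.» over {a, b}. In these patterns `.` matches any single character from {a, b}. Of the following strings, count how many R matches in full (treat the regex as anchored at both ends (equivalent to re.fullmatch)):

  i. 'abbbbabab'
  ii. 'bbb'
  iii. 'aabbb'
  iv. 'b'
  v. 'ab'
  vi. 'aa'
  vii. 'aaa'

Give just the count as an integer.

1

i → no match
ii → no match
iii → no match
iv → match
v → no match
vi → no match
vii → no match
Total matched: 1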